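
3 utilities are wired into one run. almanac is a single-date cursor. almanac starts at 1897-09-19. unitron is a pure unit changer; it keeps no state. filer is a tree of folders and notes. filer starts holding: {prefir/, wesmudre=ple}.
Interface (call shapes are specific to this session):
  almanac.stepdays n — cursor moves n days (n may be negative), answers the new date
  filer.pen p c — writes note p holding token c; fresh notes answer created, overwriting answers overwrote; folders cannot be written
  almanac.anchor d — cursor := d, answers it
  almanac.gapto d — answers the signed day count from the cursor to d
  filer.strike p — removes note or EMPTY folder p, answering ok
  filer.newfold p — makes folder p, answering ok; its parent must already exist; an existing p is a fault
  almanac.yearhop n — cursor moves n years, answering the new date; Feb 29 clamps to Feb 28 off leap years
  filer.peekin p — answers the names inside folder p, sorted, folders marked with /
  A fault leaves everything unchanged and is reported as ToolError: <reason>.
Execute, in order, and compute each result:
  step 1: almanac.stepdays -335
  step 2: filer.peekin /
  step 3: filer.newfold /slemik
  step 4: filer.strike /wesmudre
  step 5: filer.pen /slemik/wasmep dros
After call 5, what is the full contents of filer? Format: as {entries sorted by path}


$ almanac.stepdays -335
[out] 1896-10-19
$ filer.peekin /
[out] [prefir/, wesmudre]
$ filer.newfold /slemik
[out] ok
$ filer.strike /wesmudre
[out] ok
$ filer.pen /slemik/wasmep dros
[out] created

Answer: {prefir/, slemik/, slemik/wasmep=dros}


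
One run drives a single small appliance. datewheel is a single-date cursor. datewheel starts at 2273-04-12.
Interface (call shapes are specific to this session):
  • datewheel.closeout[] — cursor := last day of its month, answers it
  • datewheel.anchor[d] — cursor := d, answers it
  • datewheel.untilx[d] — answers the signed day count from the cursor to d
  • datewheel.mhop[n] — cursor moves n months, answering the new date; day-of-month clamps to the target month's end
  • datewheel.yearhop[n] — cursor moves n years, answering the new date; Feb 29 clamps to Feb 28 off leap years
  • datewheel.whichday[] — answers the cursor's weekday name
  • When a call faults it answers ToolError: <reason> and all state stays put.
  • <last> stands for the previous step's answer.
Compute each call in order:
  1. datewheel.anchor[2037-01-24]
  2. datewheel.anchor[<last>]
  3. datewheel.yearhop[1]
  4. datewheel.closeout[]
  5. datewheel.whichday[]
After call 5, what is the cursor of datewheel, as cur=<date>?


Answer: cur=2038-01-31

Derivation:
% datewheel.anchor d→2037-01-24
= 2037-01-24
% datewheel.anchor d→<last>
= 2037-01-24
% datewheel.yearhop n→1
= 2038-01-24
% datewheel.closeout
= 2038-01-31
% datewheel.whichday
= Sunday


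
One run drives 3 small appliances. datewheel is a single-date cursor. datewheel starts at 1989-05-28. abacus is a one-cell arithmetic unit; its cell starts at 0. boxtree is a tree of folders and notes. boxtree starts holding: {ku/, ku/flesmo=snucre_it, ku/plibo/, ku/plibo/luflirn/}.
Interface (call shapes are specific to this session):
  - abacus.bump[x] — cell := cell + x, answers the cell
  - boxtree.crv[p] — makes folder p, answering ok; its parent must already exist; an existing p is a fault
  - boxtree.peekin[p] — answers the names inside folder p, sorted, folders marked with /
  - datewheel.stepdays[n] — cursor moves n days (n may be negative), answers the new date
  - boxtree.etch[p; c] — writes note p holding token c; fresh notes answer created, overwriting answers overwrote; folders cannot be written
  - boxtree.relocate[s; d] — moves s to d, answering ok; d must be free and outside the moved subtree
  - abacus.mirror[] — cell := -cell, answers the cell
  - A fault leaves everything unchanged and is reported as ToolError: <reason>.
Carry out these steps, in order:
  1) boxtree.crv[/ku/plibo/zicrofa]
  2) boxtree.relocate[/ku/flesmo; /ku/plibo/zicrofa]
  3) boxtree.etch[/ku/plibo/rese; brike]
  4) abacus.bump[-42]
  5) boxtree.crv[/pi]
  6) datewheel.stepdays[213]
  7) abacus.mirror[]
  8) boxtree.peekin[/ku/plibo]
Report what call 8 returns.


Answer: [luflirn/, rese, zicrofa/]

Derivation:
CALL boxtree.crv[/ku/plibo/zicrofa]
RET  ok
CALL boxtree.relocate[/ku/flesmo; /ku/plibo/zicrofa]
RET  ToolError: exists
CALL boxtree.etch[/ku/plibo/rese; brike]
RET  created
CALL abacus.bump[-42]
RET  -42
CALL boxtree.crv[/pi]
RET  ok
CALL datewheel.stepdays[213]
RET  1989-12-27
CALL abacus.mirror[]
RET  42
CALL boxtree.peekin[/ku/plibo]
RET  [luflirn/, rese, zicrofa/]


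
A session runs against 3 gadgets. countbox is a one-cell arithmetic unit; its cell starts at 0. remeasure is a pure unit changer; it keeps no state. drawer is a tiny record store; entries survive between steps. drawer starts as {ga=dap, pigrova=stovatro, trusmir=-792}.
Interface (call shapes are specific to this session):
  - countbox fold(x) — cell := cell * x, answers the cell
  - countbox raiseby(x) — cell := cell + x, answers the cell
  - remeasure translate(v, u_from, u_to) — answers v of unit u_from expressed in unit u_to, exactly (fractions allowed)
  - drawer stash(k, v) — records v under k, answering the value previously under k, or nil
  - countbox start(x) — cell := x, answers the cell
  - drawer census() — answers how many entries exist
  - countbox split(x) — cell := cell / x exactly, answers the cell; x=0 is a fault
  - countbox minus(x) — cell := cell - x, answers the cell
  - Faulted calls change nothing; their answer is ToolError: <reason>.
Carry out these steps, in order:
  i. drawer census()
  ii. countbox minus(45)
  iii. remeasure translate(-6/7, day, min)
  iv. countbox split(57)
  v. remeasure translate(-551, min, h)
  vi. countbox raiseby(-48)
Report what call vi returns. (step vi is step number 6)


Answer: -927/19

Derivation:
# 1. drawer census() == 3
# 2. countbox minus(x: 45) == -45
# 3. remeasure translate(v: -6/7, u_from: day, u_to: min) == -8640/7
# 4. countbox split(x: 57) == -15/19
# 5. remeasure translate(v: -551, u_from: min, u_to: h) == -551/60
# 6. countbox raiseby(x: -48) == -927/19


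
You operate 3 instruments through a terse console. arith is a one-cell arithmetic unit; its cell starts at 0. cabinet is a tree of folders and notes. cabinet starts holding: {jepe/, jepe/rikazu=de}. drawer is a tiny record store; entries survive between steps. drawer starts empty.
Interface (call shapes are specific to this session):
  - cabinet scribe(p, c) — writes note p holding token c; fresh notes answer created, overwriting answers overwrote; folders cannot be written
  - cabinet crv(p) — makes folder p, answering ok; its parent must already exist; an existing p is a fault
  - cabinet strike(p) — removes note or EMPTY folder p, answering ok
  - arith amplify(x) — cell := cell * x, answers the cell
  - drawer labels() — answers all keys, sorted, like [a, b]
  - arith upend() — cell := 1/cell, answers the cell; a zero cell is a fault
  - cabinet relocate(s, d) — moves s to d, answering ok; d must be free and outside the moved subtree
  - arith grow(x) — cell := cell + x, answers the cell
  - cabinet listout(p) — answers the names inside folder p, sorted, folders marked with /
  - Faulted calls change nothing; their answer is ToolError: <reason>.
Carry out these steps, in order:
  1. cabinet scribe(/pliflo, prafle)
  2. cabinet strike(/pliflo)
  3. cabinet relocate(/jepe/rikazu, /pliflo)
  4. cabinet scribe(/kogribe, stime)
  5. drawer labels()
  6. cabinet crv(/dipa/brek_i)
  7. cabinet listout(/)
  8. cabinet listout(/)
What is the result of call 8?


Answer: [jepe/, kogribe, pliflo]

Derivation:
-> cabinet scribe(p='/pliflo', c='prafle')
<- created
-> cabinet strike(p='/pliflo')
<- ok
-> cabinet relocate(s='/jepe/rikazu', d='/pliflo')
<- ok
-> cabinet scribe(p='/kogribe', c='stime')
<- created
-> drawer labels()
<- []
-> cabinet crv(p='/dipa/brek_i')
<- ToolError: no parent
-> cabinet listout(p='/')
<- [jepe/, kogribe, pliflo]
-> cabinet listout(p='/')
<- [jepe/, kogribe, pliflo]


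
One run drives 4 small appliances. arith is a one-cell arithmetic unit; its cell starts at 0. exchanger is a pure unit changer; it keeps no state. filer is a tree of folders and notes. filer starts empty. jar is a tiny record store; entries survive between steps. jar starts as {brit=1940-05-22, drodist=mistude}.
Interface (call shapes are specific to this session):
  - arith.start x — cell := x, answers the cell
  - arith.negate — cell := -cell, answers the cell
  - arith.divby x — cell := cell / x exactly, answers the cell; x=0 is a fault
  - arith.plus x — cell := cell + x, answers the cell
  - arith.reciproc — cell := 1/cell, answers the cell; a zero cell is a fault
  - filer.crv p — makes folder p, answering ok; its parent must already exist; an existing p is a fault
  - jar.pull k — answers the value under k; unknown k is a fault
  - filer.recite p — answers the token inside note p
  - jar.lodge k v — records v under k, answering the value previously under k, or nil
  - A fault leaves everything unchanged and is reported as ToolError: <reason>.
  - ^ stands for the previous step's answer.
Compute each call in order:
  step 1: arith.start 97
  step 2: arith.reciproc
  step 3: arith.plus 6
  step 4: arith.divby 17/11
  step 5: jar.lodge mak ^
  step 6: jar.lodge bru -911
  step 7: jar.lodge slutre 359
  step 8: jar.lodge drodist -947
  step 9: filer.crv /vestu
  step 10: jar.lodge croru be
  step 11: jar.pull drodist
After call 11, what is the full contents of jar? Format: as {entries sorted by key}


I call arith.start(x→97), and get 97.
Now I run arith.reciproc(): 1/97.
I run arith.plus(x→6), yielding 583/97.
I try arith.divby(x→17/11), and observe 6413/1649.
Invoking jar.lodge(k→mak, v→^), → nil.
Next I call jar.lodge(k→bru, v→-911), giving nil.
I run jar.lodge(k→slutre, v→359), and see nil.
Using jar.lodge(k→drodist, v→-947), which returns mistude.
Calling filer.crv(p→/vestu), giving ok.
Using jar.lodge(k→croru, v→be), and observe nil.
I use jar.pull(k→drodist), which returns -947.

Answer: {brit=1940-05-22, bru=-911, croru=be, drodist=-947, mak=6413/1649, slutre=359}


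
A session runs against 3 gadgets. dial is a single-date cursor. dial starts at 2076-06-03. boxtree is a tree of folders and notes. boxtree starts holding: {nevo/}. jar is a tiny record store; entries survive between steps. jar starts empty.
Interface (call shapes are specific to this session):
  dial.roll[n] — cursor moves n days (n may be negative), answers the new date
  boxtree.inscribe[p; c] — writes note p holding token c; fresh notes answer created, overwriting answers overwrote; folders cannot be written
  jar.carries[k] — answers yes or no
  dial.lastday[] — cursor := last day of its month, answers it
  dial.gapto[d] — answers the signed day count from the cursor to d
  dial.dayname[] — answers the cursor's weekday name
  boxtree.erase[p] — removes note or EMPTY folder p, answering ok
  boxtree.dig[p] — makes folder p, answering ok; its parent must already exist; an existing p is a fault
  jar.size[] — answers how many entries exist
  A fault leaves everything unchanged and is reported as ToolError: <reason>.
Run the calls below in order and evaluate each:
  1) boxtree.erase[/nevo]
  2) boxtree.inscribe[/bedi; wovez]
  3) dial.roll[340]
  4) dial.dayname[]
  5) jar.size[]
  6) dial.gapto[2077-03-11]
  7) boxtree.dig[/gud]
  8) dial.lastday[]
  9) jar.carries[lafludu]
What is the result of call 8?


;; boxtree.erase(p='/nevo') -> ok
;; boxtree.inscribe(p='/bedi', c='wovez') -> created
;; dial.roll(n='340') -> 2077-05-09
;; dial.dayname() -> Sunday
;; jar.size() -> 0
;; dial.gapto(d='2077-03-11') -> -59
;; boxtree.dig(p='/gud') -> ok
;; dial.lastday() -> 2077-05-31
;; jar.carries(k='lafludu') -> no

Answer: 2077-05-31


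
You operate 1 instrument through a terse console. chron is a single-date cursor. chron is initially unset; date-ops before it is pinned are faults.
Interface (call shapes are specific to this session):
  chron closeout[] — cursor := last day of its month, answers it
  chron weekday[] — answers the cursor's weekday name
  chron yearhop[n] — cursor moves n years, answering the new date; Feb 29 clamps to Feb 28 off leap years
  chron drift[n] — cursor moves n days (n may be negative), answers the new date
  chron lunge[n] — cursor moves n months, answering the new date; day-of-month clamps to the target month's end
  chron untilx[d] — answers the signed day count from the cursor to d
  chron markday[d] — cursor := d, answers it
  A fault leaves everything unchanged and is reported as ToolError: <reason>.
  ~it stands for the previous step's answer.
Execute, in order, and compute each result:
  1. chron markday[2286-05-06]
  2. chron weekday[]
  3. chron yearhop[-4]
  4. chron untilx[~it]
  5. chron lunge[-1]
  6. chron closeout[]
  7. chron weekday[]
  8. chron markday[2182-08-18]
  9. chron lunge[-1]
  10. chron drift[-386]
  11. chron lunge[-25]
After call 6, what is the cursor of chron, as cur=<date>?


CALL chron markday[d: 2286-05-06]
RET  2286-05-06
CALL chron weekday[]
RET  Thursday
CALL chron yearhop[n: -4]
RET  2282-05-06
CALL chron untilx[d: ~it]
RET  0
CALL chron lunge[n: -1]
RET  2282-04-06
CALL chron closeout[]
RET  2282-04-30
CALL chron weekday[]
RET  Sunday
CALL chron markday[d: 2182-08-18]
RET  2182-08-18
CALL chron lunge[n: -1]
RET  2182-07-18
CALL chron drift[n: -386]
RET  2181-06-27
CALL chron lunge[n: -25]
RET  2179-05-27

Answer: cur=2282-04-30


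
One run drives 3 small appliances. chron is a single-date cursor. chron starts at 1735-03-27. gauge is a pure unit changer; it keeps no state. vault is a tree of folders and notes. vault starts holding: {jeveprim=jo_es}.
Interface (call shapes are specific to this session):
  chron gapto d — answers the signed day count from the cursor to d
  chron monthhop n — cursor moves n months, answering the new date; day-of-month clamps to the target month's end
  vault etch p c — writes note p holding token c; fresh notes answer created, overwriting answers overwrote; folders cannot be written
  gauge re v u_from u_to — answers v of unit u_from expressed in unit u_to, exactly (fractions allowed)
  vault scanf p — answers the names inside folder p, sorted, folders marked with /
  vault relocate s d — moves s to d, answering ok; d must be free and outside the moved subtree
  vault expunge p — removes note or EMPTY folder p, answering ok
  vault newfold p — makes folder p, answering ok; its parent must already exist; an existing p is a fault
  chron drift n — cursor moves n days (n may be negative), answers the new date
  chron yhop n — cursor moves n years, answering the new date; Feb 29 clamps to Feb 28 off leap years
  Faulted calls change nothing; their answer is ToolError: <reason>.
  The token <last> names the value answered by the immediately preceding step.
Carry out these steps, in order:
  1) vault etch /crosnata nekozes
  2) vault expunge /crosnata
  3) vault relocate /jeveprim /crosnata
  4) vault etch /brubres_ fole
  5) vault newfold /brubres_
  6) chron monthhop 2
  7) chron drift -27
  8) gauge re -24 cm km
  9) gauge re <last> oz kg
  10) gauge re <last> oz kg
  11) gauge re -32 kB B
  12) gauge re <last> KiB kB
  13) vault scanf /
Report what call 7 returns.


// vault etch(/crosnata, nekozes) -> created
// vault expunge(/crosnata) -> ok
// vault relocate(/jeveprim, /crosnata) -> ok
// vault etch(/brubres_, fole) -> created
// vault newfold(/brubres_) -> ToolError: exists
// chron monthhop(2) -> 1735-05-27
// chron drift(-27) -> 1735-04-30
// gauge re(-24, cm, km) -> -3/12500
// gauge re(<last>, oz, kg) -> -136077711/20000000000000
// gauge re(<last>, oz, kg) -> -6172381143666507/32000000000000000000000
// gauge re(-32, kB, B) -> -32000
// gauge re(<last>, KiB, kB) -> -32768
// vault scanf(/) -> [brubres_, crosnata]

Answer: 1735-04-30


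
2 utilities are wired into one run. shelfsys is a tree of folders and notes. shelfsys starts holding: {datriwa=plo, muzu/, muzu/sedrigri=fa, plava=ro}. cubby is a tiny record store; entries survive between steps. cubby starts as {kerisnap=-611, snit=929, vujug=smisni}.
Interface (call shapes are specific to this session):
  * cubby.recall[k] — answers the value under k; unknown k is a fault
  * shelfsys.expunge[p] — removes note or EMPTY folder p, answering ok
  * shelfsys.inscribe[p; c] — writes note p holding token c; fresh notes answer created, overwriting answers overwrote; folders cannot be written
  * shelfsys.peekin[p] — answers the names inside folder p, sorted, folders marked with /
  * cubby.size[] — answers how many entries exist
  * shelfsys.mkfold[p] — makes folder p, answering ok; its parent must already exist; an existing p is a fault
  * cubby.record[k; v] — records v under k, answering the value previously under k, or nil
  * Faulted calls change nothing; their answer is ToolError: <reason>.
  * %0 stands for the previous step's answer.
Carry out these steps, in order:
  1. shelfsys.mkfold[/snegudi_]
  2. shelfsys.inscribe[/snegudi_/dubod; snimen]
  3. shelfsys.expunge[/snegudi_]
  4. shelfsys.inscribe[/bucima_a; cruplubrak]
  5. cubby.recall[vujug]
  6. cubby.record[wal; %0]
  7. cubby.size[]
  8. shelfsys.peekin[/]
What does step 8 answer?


Answer: [bucima_a, datriwa, muzu/, plava, snegudi_/]

Derivation:
>> mkfold(p: /snegudi_)
<< ok
>> inscribe(p: /snegudi_/dubod, c: snimen)
<< created
>> expunge(p: /snegudi_)
<< ToolError: not empty
>> inscribe(p: /bucima_a, c: cruplubrak)
<< created
>> recall(k: vujug)
<< smisni
>> record(k: wal, v: %0)
<< nil
>> size()
<< 4
>> peekin(p: /)
<< [bucima_a, datriwa, muzu/, plava, snegudi_/]


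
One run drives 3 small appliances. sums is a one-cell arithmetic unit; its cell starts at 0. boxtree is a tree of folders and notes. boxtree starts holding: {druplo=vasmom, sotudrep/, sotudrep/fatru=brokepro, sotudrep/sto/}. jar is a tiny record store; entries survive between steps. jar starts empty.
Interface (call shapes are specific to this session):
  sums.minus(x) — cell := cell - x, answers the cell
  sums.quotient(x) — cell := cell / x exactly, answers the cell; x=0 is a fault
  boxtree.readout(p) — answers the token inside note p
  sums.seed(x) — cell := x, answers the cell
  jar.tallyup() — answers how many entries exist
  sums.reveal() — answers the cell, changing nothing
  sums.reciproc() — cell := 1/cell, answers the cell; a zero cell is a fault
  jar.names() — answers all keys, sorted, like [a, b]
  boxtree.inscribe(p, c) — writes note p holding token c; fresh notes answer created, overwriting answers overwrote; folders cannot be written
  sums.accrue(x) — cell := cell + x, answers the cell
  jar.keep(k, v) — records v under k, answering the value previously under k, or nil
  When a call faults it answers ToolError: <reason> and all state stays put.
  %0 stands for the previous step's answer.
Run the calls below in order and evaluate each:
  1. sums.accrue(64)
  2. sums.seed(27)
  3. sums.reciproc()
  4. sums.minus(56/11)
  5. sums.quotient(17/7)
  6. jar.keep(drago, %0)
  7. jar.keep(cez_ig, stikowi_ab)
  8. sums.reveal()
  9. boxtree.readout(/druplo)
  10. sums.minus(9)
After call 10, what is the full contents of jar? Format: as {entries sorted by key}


$ sums.accrue x=64
  64
$ sums.seed x=27
  27
$ sums.reciproc
  1/27
$ sums.minus x=56/11
  -1501/297
$ sums.quotient x=17/7
  -10507/5049
$ jar.keep k=drago v=%0
  nil
$ jar.keep k=cez_ig v=stikowi_ab
  nil
$ sums.reveal
  -10507/5049
$ boxtree.readout p=/druplo
  vasmom
$ sums.minus x=9
  -55948/5049

Answer: {cez_ig=stikowi_ab, drago=-10507/5049}


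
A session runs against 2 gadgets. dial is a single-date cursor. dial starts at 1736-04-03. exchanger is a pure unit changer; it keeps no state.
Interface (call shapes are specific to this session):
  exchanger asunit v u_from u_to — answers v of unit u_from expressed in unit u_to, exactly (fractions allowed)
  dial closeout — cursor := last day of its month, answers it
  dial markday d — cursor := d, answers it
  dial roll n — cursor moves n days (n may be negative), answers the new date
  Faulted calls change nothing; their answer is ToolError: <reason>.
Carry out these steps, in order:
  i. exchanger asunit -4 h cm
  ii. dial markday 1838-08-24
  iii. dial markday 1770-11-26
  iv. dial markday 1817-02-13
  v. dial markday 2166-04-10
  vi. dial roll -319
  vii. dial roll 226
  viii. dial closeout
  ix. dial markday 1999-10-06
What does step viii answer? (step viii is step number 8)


Answer: 2166-01-31

Derivation:
CALL exchanger asunit[v: -4; u_from: h; u_to: cm]
RET  ToolError: incompatible units
CALL dial markday[d: 1838-08-24]
RET  1838-08-24
CALL dial markday[d: 1770-11-26]
RET  1770-11-26
CALL dial markday[d: 1817-02-13]
RET  1817-02-13
CALL dial markday[d: 2166-04-10]
RET  2166-04-10
CALL dial roll[n: -319]
RET  2165-05-26
CALL dial roll[n: 226]
RET  2166-01-07
CALL dial closeout[]
RET  2166-01-31
CALL dial markday[d: 1999-10-06]
RET  1999-10-06


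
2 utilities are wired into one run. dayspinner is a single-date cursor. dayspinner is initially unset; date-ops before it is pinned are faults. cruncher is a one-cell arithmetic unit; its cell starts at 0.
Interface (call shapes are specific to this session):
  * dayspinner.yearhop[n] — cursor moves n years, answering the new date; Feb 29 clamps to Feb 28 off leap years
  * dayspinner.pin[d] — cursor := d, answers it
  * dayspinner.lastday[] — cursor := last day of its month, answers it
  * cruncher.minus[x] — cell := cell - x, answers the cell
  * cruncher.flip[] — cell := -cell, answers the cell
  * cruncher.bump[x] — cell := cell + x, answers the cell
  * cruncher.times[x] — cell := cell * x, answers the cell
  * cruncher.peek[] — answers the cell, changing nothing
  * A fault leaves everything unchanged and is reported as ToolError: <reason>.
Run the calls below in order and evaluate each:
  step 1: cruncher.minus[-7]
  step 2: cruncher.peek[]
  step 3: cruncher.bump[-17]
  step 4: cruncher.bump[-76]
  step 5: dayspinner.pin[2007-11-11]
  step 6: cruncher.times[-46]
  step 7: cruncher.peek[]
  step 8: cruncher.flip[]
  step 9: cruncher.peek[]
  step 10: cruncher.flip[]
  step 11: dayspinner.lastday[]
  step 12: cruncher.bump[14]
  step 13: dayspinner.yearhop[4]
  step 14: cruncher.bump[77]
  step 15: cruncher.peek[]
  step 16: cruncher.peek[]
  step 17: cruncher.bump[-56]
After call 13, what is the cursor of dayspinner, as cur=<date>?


Answer: cur=2011-11-30

Derivation:
I run cruncher.minus with x='-7', and get 7.
I try cruncher.peek(), and see 7.
Using cruncher.bump with x='-17', giving -10.
I call cruncher.bump with x='-76': -86.
Next I call dayspinner.pin with d='2007-11-11', → 2007-11-11.
I try cruncher.times with x='-46': 3956.
I invoke cruncher.peek, → 3956.
Then cruncher.flip(), and see -3956.
I try cruncher.peek(), and see -3956.
I try cruncher.flip(), → 3956.
I call dayspinner.lastday: 2007-11-30.
Now I run cruncher.bump with x='14', and get 3970.
Calling dayspinner.yearhop with n='4', and get 2011-11-30.
I invoke cruncher.bump with x='77', giving 4047.
I run cruncher.peek(), — result: 4047.
I use cruncher.peek(), and see 4047.
Invoking cruncher.bump with x='-56', → 3991.


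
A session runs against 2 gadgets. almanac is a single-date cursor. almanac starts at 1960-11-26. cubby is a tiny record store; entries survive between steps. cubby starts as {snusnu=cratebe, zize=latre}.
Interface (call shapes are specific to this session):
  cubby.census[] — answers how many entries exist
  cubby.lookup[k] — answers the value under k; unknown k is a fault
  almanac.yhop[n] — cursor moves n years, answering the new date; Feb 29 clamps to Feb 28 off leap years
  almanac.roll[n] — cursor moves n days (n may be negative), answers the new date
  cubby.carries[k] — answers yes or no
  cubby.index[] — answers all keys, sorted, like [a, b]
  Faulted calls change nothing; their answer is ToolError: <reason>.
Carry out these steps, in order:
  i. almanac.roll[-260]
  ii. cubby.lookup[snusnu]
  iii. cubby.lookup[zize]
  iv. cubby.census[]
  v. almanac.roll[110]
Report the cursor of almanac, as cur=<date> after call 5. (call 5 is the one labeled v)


Answer: cur=1960-06-29

Derivation:
CALL roll[n=-260]
RET  1960-03-11
CALL lookup[k=snusnu]
RET  cratebe
CALL lookup[k=zize]
RET  latre
CALL census[]
RET  2
CALL roll[n=110]
RET  1960-06-29


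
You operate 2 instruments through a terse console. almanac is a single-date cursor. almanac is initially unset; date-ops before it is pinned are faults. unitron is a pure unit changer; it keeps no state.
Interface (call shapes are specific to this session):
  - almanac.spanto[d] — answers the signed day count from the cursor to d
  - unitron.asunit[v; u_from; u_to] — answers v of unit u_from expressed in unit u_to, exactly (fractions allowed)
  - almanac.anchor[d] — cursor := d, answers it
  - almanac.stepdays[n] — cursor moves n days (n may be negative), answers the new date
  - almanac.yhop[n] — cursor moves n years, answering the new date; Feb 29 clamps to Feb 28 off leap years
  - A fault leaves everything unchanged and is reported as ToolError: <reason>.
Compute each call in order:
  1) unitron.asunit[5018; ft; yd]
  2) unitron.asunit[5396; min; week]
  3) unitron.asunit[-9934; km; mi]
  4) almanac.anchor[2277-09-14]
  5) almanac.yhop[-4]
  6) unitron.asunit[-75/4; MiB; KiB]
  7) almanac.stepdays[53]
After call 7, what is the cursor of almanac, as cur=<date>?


Answer: cur=2273-11-06

Derivation:
-> asunit(5018, ft, yd)
<- 5018/3
-> asunit(5396, min, week)
<- 1349/2520
-> asunit(-9934, km, mi)
<- -77609375/12573
-> anchor(2277-09-14)
<- 2277-09-14
-> yhop(-4)
<- 2273-09-14
-> asunit(-75/4, MiB, KiB)
<- -19200
-> stepdays(53)
<- 2273-11-06


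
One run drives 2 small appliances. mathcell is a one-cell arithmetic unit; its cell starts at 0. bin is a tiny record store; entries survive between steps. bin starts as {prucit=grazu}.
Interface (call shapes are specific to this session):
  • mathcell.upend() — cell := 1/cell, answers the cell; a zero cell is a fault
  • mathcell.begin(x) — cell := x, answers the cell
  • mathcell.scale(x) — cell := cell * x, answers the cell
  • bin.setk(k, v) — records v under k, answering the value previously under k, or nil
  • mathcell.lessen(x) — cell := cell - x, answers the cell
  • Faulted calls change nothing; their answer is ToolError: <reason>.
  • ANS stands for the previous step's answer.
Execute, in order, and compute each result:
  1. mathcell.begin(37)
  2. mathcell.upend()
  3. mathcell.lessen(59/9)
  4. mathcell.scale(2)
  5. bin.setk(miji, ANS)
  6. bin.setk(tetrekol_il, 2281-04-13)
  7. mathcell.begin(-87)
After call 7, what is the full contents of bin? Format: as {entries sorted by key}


Answer: {miji=-4348/333, prucit=grazu, tetrekol_il=2281-04-13}

Derivation:
! mathcell.begin(x: 37) == 37
! mathcell.upend() == 1/37
! mathcell.lessen(x: 59/9) == -2174/333
! mathcell.scale(x: 2) == -4348/333
! bin.setk(k: miji, v: ANS) == nil
! bin.setk(k: tetrekol_il, v: 2281-04-13) == nil
! mathcell.begin(x: -87) == -87


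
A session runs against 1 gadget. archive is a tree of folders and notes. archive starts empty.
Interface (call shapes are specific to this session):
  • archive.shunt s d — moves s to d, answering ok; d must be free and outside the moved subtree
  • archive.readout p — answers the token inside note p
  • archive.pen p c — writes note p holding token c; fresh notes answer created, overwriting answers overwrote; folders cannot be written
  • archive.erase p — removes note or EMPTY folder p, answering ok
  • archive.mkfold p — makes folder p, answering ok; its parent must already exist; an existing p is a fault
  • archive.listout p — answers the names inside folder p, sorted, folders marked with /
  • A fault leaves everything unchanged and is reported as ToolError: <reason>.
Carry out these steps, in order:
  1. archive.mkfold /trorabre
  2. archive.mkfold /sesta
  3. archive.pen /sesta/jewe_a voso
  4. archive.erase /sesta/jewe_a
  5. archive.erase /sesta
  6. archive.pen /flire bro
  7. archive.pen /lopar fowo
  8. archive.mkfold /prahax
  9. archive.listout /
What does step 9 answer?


==> archive.mkfold(/trorabre)
<== ok
==> archive.mkfold(/sesta)
<== ok
==> archive.pen(/sesta/jewe_a, voso)
<== created
==> archive.erase(/sesta/jewe_a)
<== ok
==> archive.erase(/sesta)
<== ok
==> archive.pen(/flire, bro)
<== created
==> archive.pen(/lopar, fowo)
<== created
==> archive.mkfold(/prahax)
<== ok
==> archive.listout(/)
<== [flire, lopar, prahax/, trorabre/]

Answer: [flire, lopar, prahax/, trorabre/]


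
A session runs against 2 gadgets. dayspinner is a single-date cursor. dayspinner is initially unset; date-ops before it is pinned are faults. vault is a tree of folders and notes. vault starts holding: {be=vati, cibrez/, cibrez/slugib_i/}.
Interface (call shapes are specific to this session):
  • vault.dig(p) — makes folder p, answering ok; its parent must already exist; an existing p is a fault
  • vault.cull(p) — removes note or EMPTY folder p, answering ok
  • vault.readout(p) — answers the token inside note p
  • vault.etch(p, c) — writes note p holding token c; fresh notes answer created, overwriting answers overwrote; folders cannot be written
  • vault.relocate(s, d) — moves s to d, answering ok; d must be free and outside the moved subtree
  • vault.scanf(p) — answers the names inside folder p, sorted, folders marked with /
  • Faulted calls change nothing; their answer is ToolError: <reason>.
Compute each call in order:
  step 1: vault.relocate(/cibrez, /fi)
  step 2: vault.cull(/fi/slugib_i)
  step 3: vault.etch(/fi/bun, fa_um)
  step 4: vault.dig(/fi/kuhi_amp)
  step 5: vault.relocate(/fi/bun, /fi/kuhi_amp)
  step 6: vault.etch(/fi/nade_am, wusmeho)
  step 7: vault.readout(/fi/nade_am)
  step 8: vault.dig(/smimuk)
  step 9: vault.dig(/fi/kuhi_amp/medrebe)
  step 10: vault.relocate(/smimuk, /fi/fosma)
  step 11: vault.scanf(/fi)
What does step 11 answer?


Answer: [bun, fosma/, kuhi_amp/, nade_am]

Derivation:
Invoking vault.relocate passing s→/cibrez, d→/fi, and get ok.
Invoking vault.cull passing p→/fi/slugib_i, and observe ok.
Next I call vault.etch passing p→/fi/bun, c→fa_um, and observe created.
Next I call vault.dig passing p→/fi/kuhi_amp, and see ok.
Then vault.relocate passing s→/fi/bun, d→/fi/kuhi_amp: ToolError: exists.
Using vault.etch passing p→/fi/nade_am, c→wusmeho, — result: created.
Invoking vault.readout passing p→/fi/nade_am, → wusmeho.
I call vault.dig passing p→/smimuk, → ok.
I call vault.dig passing p→/fi/kuhi_amp/medrebe, and see ok.
I call vault.relocate passing s→/smimuk, d→/fi/fosma, — result: ok.
I use vault.scanf passing p→/fi, — result: [bun, fosma/, kuhi_amp/, nade_am].


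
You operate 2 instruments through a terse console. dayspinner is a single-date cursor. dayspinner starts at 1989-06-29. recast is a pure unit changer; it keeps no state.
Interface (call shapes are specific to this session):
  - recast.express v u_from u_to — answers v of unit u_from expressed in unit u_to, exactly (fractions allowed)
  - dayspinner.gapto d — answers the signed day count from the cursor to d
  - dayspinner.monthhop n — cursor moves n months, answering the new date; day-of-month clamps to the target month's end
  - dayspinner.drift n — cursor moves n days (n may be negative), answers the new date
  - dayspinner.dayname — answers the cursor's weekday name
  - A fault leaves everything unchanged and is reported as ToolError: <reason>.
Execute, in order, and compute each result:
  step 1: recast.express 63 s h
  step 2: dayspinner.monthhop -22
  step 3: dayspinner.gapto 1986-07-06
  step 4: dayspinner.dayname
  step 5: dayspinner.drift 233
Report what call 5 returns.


Answer: 1988-04-18

Derivation:
Now I run express(v='63', u_from='s', u_to='h'), and get 7/400.
Invoking monthhop(n='-22'), yielding 1987-08-29.
Now I run gapto(d='1986-07-06'), which returns -419.
I run dayname, and get Saturday.
I call drift(n='233'), and see 1988-04-18.


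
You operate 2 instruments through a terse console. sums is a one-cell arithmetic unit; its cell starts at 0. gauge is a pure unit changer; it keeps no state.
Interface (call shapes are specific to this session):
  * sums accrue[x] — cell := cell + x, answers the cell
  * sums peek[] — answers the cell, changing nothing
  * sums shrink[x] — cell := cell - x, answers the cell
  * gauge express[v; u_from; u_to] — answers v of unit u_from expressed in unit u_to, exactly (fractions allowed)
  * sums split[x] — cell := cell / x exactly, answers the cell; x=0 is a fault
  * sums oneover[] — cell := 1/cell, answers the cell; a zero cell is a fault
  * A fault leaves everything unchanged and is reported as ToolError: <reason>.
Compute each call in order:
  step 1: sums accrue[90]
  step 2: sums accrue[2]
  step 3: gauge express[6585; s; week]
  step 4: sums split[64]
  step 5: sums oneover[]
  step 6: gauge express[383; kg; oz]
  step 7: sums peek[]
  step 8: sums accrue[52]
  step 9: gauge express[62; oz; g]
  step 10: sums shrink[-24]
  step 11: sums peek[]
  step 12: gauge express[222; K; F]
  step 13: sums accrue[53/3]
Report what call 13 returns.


Answer: 6511/69

Derivation:
Using sums accrue using 90, giving 90.
Invoking sums accrue using 2, → 92.
I invoke gauge express using 6585, s, week, and observe 439/40320.
I use sums split using 64, — result: 23/16.
Then sums oneover(), and observe 16/23.
I try gauge express using 383, kg, oz, and see 612800000000/45359237.
Calling sums peek, and observe 16/23.
Now I run sums accrue using 52, which returns 1212/23.
I use gauge express using 62, oz, g, and see 1406136347/800000.
I invoke sums shrink using -24, → 1764/23.
I try sums peek(), and get 1764/23.
Calling gauge express using 222, K, F: -6007/100.
I try sums accrue using 53/3, and get 6511/69.


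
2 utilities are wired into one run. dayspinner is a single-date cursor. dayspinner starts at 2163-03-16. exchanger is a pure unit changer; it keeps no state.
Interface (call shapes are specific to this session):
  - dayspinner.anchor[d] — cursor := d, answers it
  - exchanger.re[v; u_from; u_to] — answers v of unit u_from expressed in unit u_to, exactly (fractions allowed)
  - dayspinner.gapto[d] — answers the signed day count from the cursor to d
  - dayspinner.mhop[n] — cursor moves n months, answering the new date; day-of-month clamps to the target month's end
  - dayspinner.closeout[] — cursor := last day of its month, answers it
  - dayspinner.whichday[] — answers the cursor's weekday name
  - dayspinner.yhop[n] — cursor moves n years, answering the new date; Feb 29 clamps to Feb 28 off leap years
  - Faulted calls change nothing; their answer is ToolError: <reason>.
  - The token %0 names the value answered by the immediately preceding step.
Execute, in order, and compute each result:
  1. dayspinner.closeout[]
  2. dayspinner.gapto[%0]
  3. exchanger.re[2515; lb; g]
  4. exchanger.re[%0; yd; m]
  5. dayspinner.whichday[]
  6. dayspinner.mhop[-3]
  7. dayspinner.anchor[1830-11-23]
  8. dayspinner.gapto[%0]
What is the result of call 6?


Answer: 2162-12-31

Derivation:
;; 1. dayspinner.closeout() == 2163-03-31
;; 2. dayspinner.gapto(d=%0) == 0
;; 3. exchanger.re(v=2515, u_from=lb, u_to=g) == 22815696211/20000
;; 4. exchanger.re(v=%0, u_from=yd, u_to=m) == 26078340769173/25000000
;; 5. dayspinner.whichday() == Thursday
;; 6. dayspinner.mhop(n=-3) == 2162-12-31
;; 7. dayspinner.anchor(d=1830-11-23) == 1830-11-23
;; 8. dayspinner.gapto(d=%0) == 0


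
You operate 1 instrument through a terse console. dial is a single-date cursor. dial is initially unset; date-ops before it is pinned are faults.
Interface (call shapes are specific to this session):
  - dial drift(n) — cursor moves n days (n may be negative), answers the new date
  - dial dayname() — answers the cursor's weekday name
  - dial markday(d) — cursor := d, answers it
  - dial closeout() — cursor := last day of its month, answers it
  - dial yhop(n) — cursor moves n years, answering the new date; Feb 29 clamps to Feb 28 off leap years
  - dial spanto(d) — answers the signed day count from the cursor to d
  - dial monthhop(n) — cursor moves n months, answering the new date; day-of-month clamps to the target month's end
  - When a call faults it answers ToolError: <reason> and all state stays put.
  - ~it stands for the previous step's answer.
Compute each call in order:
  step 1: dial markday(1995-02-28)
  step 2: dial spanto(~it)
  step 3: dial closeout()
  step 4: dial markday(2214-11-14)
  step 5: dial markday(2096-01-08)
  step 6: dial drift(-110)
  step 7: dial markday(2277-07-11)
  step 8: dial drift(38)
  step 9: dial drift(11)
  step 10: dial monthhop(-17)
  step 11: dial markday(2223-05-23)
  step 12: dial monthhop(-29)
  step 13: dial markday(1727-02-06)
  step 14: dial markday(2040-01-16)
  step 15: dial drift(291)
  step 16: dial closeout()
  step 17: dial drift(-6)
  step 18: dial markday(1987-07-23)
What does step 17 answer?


-- 1. dial markday(d→1995-02-28) ~> 1995-02-28
-- 2. dial spanto(d→~it) ~> 0
-- 3. dial closeout() ~> 1995-02-28
-- 4. dial markday(d→2214-11-14) ~> 2214-11-14
-- 5. dial markday(d→2096-01-08) ~> 2096-01-08
-- 6. dial drift(n→-110) ~> 2095-09-20
-- 7. dial markday(d→2277-07-11) ~> 2277-07-11
-- 8. dial drift(n→38) ~> 2277-08-18
-- 9. dial drift(n→11) ~> 2277-08-29
-- 10. dial monthhop(n→-17) ~> 2276-03-29
-- 11. dial markday(d→2223-05-23) ~> 2223-05-23
-- 12. dial monthhop(n→-29) ~> 2220-12-23
-- 13. dial markday(d→1727-02-06) ~> 1727-02-06
-- 14. dial markday(d→2040-01-16) ~> 2040-01-16
-- 15. dial drift(n→291) ~> 2040-11-02
-- 16. dial closeout() ~> 2040-11-30
-- 17. dial drift(n→-6) ~> 2040-11-24
-- 18. dial markday(d→1987-07-23) ~> 1987-07-23

Answer: 2040-11-24


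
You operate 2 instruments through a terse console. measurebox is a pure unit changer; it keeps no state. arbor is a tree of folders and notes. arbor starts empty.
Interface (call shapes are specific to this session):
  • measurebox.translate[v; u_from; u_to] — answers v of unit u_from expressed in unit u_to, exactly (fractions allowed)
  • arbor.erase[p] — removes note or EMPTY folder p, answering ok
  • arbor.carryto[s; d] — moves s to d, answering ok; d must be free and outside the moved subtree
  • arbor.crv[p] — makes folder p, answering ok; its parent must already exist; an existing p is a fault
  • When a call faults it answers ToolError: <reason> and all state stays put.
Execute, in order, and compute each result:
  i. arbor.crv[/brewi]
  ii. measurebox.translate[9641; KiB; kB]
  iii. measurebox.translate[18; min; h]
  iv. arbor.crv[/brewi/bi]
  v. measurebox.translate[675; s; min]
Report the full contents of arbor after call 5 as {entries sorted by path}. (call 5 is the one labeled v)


Answer: {brewi/, brewi/bi/}

Derivation:
·→ arbor.crv(p='/brewi')
·← ok
·→ measurebox.translate(v='9641', u_from='KiB', u_to='kB')
·← 1234048/125
·→ measurebox.translate(v='18', u_from='min', u_to='h')
·← 3/10
·→ arbor.crv(p='/brewi/bi')
·← ok
·→ measurebox.translate(v='675', u_from='s', u_to='min')
·← 45/4


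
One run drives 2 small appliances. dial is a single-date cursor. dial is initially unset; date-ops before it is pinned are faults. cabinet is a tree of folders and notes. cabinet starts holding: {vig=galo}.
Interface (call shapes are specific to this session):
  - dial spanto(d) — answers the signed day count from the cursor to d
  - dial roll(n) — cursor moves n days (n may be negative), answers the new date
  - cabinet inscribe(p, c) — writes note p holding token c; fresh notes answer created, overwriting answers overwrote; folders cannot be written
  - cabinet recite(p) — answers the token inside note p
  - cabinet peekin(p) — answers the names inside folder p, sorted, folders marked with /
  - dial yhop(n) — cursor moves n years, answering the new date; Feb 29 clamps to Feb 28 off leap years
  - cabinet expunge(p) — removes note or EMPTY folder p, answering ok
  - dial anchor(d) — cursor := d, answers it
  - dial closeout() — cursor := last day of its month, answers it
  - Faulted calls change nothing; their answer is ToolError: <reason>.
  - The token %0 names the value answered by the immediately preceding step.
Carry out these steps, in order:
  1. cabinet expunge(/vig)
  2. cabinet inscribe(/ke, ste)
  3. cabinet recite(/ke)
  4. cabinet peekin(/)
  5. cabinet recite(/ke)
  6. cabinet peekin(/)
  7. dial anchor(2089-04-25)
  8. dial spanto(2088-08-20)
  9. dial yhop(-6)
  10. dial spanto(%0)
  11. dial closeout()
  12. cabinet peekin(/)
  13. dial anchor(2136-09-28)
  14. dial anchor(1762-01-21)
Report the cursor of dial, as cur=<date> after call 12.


I call cabinet expunge using p: /vig, and get ok.
Using cabinet inscribe using p: /ke, c: ste, and observe created.
Calling cabinet recite using p: /ke, giving ste.
Then cabinet peekin using p: /, and get [ke].
Then cabinet recite using p: /ke, and observe ste.
I run cabinet peekin using p: /: [ke].
Next I call dial anchor using d: 2089-04-25, which returns 2089-04-25.
I call dial spanto using d: 2088-08-20, — result: -248.
Using dial yhop using n: -6, and observe 2083-04-25.
I invoke dial spanto using d: %0, — result: 0.
Invoking dial closeout, giving 2083-04-30.
Now I run cabinet peekin using p: /: [ke].
Next I call dial anchor using d: 2136-09-28, giving 2136-09-28.
Now I run dial anchor using d: 1762-01-21: 1762-01-21.

Answer: cur=2083-04-30
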